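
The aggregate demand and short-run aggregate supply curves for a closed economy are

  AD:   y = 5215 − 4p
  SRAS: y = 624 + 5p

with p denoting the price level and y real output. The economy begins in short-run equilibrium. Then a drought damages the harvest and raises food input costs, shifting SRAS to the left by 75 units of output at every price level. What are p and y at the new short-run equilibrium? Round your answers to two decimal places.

p = 518.44, y = 3141.22

This is a negative supply shock: SRAS shifts left.
New SRAS: y = 549 + 5p.
Set AD = SRAS: 5215 − 4p = 549 + 5p, so 4666 = 9p and p = 518.44.
Substituting into AD, y = 3141.22.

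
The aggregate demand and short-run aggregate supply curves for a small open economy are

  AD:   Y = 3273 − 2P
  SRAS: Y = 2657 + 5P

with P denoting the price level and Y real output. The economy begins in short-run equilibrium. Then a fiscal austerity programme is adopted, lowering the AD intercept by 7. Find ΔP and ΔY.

ΔP = -1, ΔY = -5

This is a negative demand shock: AD shifts left.
New AD: Y = 3266 − 2P.
Set AD = SRAS: 3266 − 2P = 2657 + 5P, so 609 = 7P and P = 87.
Y = 3266 − 2·87 = 3092.
Initially P = 88, Y = 3097, so ΔP = -1 and ΔY = -5.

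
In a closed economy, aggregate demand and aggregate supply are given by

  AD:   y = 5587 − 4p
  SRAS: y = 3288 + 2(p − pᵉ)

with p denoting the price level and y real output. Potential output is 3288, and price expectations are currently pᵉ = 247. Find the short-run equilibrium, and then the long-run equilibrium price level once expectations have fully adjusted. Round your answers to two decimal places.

Short run: with pᵉ = 247, SRAS is y = 2794 + 2p. Setting AD = SRAS gives 2793 = 6p, so p = 465.50 and y = 5587 − 4p = 3725.00.
Output 3725.00 is above potential 3288, so over time expected prices rise and SRAS shifts left until y returns to 3288.
Long run: y = 3288 on the AD curve gives 3288 = 5587 − 4p, so p = 574.75.

Short run: p = 465.50, y = 3725.00. Long run: p = 574.75.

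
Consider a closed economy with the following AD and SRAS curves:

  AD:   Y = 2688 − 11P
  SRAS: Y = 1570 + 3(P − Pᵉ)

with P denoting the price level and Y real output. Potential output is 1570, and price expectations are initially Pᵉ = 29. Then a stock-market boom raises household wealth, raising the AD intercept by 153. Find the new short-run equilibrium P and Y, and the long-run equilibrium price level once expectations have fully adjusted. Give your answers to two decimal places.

Short run: P = 97.00, Y = 1774.00. Long run: P = 115.55.

AD shifts right: new AD is Y = 2841 − 11P. With Pᵉ = 29, SRAS is Y = 1483 + 3P.
Short run: 2841 − 11P = 1483 + 3P gives 1358 = 14P, so P = 97.00 and Y = 2841 − 11P = 1774.00.
Y = 1774.00 is above potential 1570; expectations adjust and SRAS shifts left until Y = 1570.
Long run: on the new AD curve, 1570 = 2841 − 11P gives P = 115.55.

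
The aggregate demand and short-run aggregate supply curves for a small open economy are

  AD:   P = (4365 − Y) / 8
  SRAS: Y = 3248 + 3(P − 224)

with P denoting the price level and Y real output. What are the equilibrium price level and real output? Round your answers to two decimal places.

Write SRAS as Y = 3248 + 3P − 672 = 2576 + 3P.
Rearrange AD to Y = 4365 − 8P.
Set AD = SRAS: 4365 − 8P = 2576 + 3P, so 1789 = 11P and P = 162.64.
Substituting into AD, Y = 4365 − 8P = 3063.91.

P = 162.64, Y = 3063.91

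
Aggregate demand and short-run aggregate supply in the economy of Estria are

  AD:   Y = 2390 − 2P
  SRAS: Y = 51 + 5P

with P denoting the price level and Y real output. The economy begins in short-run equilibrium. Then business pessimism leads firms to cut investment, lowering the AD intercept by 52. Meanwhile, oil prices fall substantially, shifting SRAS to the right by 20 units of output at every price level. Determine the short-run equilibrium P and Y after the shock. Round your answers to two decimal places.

P = 323.86, Y = 1690.29

After both shocks: AD is Y = 2338 − 2P and SRAS is Y = 71 + 5P.
Setting them equal: 2267 = 7P, so P = 323.86.
Substituting into AD, Y = 1690.29.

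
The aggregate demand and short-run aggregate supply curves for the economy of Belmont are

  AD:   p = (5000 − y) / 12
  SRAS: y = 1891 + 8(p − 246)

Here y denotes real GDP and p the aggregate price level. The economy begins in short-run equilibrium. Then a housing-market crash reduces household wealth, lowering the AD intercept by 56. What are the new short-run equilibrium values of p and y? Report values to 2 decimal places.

This is a negative demand shock: AD shifts left.
New AD: y = 4944 − 12p.
SRAS can be written y = 8p − 77.
Set AD = SRAS: 4944 − 12p = 8p − 77, so 5021 = 20p and p = 251.05.
Substituting into AD, y = 1931.40.

p = 251.05, y = 1931.40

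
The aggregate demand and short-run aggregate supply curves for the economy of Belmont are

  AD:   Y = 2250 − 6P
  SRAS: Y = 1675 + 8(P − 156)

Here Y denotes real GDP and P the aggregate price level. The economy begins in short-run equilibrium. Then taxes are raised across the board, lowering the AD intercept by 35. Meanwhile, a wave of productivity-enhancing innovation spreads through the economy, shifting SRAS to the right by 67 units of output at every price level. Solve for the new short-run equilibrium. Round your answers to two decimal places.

P = 122.93, Y = 1477.43

After both shocks: AD is Y = 2215 − 6P and SRAS is Y = 494 + 8P.
Setting them equal: 1721 = 14P, so P = 122.93.
Substituting into AD, Y = 1477.43.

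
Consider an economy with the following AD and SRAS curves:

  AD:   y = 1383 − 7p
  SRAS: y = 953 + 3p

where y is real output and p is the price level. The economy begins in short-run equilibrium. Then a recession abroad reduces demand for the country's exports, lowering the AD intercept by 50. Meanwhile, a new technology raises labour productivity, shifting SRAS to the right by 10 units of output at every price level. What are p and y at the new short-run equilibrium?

After both shocks: AD is y = 1333 − 7p and SRAS is y = 963 + 3p.
Setting them equal: 370 = 10p, so p = 37.
y = 1333 − 7·37 = 1074.

p = 37, y = 1074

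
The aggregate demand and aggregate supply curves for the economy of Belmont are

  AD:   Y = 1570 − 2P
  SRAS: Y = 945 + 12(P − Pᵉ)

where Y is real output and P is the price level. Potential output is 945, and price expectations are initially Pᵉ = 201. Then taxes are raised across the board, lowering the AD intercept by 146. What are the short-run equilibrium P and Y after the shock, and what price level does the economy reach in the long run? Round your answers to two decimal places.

Short run: P = 206.50, Y = 1011.00. Long run: P = 239.50.

AD shifts left: new AD is Y = 1424 − 2P. With Pᵉ = 201, SRAS is Y = 12P − 1467.
Short run: 1424 − 2P = 12P − 1467 gives 2891 = 14P, so P = 206.50 and Y = 1424 − 2P = 1011.00.
Y = 1011.00 is above potential 945; expectations adjust and SRAS shifts left until Y = 945.
Long run: on the new AD curve, 945 = 1424 − 2P gives P = 239.50.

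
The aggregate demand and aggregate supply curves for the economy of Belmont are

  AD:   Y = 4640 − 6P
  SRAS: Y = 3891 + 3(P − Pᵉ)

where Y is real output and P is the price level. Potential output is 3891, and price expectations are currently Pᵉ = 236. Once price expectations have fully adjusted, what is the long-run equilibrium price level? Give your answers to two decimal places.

Long-run P = 124.83

Short run: with Pᵉ = 236, SRAS is Y = 3183 + 3P. Setting AD = SRAS gives 1457 = 9P, so P = 161.89 and Y = 4640 − 6P = 3668.67.
Output 3668.67 is below potential 3891, so over time expected prices fall and SRAS shifts right until Y returns to 3891.
Long run: Y = 3891 on the AD curve gives 3891 = 4640 − 6P, so P = 124.83.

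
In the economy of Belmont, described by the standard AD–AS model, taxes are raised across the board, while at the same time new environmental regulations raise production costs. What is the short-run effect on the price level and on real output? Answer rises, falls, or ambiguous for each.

Price level: ambiguous; output: falls

The first event is a negative demand shock: AD shifts left, which by itself pushes P down and Y down.
The second is an adverse supply shock: SRAS shifts left, which by itself pushes P up and Y down.
The two shocks push P in opposite directions, so the effect on P is ambiguous. Both shocks push Y down, so Y falls.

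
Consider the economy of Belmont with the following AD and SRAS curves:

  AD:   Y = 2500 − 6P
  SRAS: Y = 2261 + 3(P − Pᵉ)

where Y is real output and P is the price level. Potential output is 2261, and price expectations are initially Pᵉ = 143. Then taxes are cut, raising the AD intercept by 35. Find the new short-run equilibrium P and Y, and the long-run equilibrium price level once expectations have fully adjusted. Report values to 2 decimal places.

AD shifts right: new AD is Y = 2535 − 6P. With Pᵉ = 143, SRAS is Y = 1832 + 3P.
Short run: 2535 − 6P = 1832 + 3P gives 703 = 9P, so P = 78.11 and Y = 2535 − 6P = 2066.33.
Y = 2066.33 is below potential 2261; expectations adjust and SRAS shifts right until Y = 2261.
Long run: on the new AD curve, 2261 = 2535 − 6P gives P = 45.67.

Short run: P = 78.11, Y = 2066.33. Long run: P = 45.67.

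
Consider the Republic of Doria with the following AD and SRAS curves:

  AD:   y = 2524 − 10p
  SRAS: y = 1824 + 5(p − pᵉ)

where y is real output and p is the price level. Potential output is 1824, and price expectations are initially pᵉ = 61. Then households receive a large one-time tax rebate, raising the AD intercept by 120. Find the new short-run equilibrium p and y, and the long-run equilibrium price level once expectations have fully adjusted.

Short run: p = 75, y = 1894. Long run: p = 82.

AD shifts right: new AD is y = 2644 − 10p. With pᵉ = 61, SRAS is y = 1519 + 5p.
Short run: 2644 − 10p = 1519 + 5p gives 1125 = 15p, so p = 75 and y = 2644 − 10·75 = 1894.
y = 1894 is above potential 1824; expectations adjust and SRAS shifts left until y = 1824.
Long run: on the new AD curve, 1824 = 2644 − 10p gives p = 82.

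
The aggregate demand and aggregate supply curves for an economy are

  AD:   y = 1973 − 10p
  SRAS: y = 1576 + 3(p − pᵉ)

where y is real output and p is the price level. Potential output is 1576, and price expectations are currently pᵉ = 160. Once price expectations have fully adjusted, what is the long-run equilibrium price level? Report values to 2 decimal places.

Long-run p = 39.70

Short run: with pᵉ = 160, SRAS is y = 1096 + 3p. Setting AD = SRAS gives 877 = 13p, so p = 67.46 and y = 1973 − 10p = 1298.38.
Output 1298.38 is below potential 1576, so over time expected prices fall and SRAS shifts right until y returns to 1576.
Long run: y = 1576 on the AD curve gives 1576 = 1973 − 10p, so p = 39.70.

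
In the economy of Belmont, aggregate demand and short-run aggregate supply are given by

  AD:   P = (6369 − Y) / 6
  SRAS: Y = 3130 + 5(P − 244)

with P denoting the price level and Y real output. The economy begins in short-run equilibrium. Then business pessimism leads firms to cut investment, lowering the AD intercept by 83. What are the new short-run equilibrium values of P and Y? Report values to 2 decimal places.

This is a negative demand shock: AD shifts left.
New AD: Y = 6286 − 6P.
SRAS can be written Y = 1910 + 5P.
Set AD = SRAS: 6286 − 6P = 1910 + 5P, so 4376 = 11P and P = 397.82.
Substituting into AD, Y = 3899.09.

P = 397.82, Y = 3899.09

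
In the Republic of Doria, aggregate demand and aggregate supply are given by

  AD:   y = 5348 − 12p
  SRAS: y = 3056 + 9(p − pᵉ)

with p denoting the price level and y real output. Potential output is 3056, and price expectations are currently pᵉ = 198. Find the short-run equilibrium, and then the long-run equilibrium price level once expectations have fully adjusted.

Short run: with pᵉ = 198, SRAS is y = 1274 + 9p. Setting AD = SRAS gives 4074 = 21p, so p = 194 and y = 5348 − 12·194 = 3020.
Output 3020 is below potential 3056, so over time expected prices fall and SRAS shifts right until y returns to 3056.
Long run: y = 3056 on the AD curve gives 3056 = 5348 − 12p, so p = 191.

Short run: p = 194, y = 3020. Long run: p = 191.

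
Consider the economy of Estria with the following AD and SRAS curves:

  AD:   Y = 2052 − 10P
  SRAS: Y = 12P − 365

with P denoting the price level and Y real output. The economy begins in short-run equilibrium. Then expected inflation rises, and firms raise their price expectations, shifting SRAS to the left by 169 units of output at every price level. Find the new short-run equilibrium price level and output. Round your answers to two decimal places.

P = 117.55, Y = 876.55

This is a negative supply shock: SRAS shifts left.
New SRAS: Y = 12P − 534.
Set AD = SRAS: 2052 − 10P = 12P − 534, so 2586 = 22P and P = 117.55.
Substituting into AD, Y = 876.55.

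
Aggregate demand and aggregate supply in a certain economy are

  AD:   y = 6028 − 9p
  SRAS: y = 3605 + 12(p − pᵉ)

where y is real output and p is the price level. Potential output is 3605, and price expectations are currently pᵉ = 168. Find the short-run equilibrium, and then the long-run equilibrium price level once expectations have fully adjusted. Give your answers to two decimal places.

Short run: with pᵉ = 168, SRAS is y = 1589 + 12p. Setting AD = SRAS gives 4439 = 21p, so p = 211.38 and y = 6028 − 9p = 4125.57.
Output 4125.57 is above potential 3605, so over time expected prices rise and SRAS shifts left until y returns to 3605.
Long run: y = 3605 on the AD curve gives 3605 = 6028 − 9p, so p = 269.22.

Short run: p = 211.38, y = 4125.57. Long run: p = 269.22.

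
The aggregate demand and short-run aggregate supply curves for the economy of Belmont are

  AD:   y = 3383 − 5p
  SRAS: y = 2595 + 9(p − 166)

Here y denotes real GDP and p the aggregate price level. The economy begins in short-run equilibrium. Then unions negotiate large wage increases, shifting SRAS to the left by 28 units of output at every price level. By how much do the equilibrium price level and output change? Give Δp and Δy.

Δp = +2, Δy = -10

This is a negative supply shock: SRAS shifts left.
New SRAS: y = 1073 + 9p.
Set AD = SRAS: 3383 − 5p = 1073 + 9p, so 2310 = 14p and p = 165.
y = 3383 − 5·165 = 2558.
Initially p = 163, y = 2568, so Δp = +2 and Δy = -10.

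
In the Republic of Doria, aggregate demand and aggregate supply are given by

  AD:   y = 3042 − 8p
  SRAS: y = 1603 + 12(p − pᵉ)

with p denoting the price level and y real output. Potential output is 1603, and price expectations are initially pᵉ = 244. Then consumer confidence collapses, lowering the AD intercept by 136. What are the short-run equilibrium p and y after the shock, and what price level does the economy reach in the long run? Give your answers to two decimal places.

Short run: p = 211.55, y = 1213.60. Long run: p = 162.88.

AD shifts left: new AD is y = 2906 − 8p. With pᵉ = 244, SRAS is y = 12p − 1325.
Short run: 2906 − 8p = 12p − 1325 gives 4231 = 20p, so p = 211.55 and y = 2906 − 8p = 1213.60.
y = 1213.60 is below potential 1603; expectations adjust and SRAS shifts right until y = 1603.
Long run: on the new AD curve, 1603 = 2906 − 8p gives p = 162.88.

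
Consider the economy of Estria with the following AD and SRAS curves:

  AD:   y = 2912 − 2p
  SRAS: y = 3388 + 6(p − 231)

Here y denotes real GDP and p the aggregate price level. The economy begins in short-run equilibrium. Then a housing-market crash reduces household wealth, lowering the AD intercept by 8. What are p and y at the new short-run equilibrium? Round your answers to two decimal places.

p = 112.75, y = 2678.50

This is a negative demand shock: AD shifts left.
New AD: y = 2904 − 2p.
SRAS can be written y = 2002 + 6p.
Set AD = SRAS: 2904 − 2p = 2002 + 6p, so 902 = 8p and p = 112.75.
Substituting into AD, y = 2678.50.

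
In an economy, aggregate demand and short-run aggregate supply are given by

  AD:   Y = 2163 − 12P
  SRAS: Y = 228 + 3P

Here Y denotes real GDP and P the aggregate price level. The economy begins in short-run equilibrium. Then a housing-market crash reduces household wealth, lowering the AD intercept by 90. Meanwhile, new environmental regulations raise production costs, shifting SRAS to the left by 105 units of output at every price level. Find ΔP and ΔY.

ΔP = +1, ΔY = -102

After both shocks: AD is Y = 2073 − 12P and SRAS is Y = 123 + 3P.
Setting them equal: 1950 = 15P, so P = 130.
Y = 2073 − 12·130 = 513.
Initially P = 129, Y = 615, so ΔP = +1 and ΔY = -102.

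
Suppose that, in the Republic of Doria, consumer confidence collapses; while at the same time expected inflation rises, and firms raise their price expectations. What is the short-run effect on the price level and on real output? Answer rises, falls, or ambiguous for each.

Price level: ambiguous; output: falls

The first event is a negative demand shock: AD shifts left, which by itself pushes P down and Y down.
The second is an adverse supply shock: SRAS shifts left, which by itself pushes P up and Y down.
The two shocks push P in opposite directions, so the effect on P is ambiguous. Both shocks push Y down, so Y falls.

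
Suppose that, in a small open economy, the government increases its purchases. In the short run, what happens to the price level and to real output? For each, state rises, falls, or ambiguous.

This is a positive demand shock: AD shifts right.
Moving along the upward-sloping SRAS curve, P rises and Y rises.

Price level: rises; output: rises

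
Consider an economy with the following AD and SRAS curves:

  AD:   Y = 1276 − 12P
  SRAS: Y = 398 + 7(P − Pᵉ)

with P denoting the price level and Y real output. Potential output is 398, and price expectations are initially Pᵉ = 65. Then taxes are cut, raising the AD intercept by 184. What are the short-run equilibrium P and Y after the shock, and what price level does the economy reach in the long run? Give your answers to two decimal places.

Short run: P = 79.84, Y = 501.89. Long run: P = 88.50.

AD shifts right: new AD is Y = 1460 − 12P. With Pᵉ = 65, SRAS is Y = 7P − 57.
Short run: 1460 − 12P = 7P − 57 gives 1517 = 19P, so P = 79.84 and Y = 1460 − 12P = 501.89.
Y = 501.89 is above potential 398; expectations adjust and SRAS shifts left until Y = 398.
Long run: on the new AD curve, 398 = 1460 − 12P gives P = 88.50.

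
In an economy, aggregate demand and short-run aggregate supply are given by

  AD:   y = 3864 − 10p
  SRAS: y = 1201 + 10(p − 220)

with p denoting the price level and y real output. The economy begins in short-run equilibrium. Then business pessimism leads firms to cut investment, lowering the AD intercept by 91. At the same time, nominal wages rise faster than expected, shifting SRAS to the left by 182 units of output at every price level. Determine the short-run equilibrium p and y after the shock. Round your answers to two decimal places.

p = 247.70, y = 1296.00

After both shocks: AD is y = 3773 − 10p and SRAS is y = 10p − 1181.
Setting them equal: 4954 = 20p, so p = 247.70.
Substituting into AD, y = 1296.00.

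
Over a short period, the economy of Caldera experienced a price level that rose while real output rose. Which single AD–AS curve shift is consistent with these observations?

AD shifted right

P rose and Y rose. An AD shift moves P and Y in the same direction; an SRAS shift moves them in opposite directions.
Here P and Y moved in the same direction, so the AD curve shifted.
Since Y rose, AD shifted right.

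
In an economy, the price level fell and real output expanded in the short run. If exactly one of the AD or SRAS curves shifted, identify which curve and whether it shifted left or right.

SRAS shifted right

P fell and Y rose. An AD shift moves P and Y in the same direction; an SRAS shift moves them in opposite directions.
Here P and Y moved in opposite directions, so the SRAS curve shifted.
Since Y rose, SRAS shifted right.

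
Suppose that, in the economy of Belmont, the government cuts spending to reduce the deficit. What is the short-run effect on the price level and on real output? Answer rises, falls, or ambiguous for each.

Price level: falls; output: falls

This is a negative demand shock: AD shifts left.
Moving along the upward-sloping SRAS curve, P falls and Y falls.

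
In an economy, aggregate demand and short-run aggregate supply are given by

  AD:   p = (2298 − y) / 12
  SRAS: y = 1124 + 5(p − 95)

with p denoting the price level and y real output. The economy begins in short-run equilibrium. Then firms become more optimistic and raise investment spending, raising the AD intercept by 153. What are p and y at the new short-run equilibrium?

p = 106, y = 1179

This is a positive demand shock: AD shifts right.
New AD: y = 2451 − 12p.
SRAS can be written y = 649 + 5p.
Set AD = SRAS: 2451 − 12p = 649 + 5p, so 1802 = 17p and p = 106.
y = 2451 − 12·106 = 1179.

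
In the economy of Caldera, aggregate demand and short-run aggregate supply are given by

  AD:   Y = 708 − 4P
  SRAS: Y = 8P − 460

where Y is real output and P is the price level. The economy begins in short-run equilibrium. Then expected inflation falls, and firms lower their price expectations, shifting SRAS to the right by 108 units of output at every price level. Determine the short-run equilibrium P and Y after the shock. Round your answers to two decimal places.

This is a positive supply shock: SRAS shifts right.
New SRAS: Y = 8P − 352.
Set AD = SRAS: 708 − 4P = 8P − 352, so 1060 = 12P and P = 88.33.
Substituting into AD, Y = 354.67.

P = 88.33, Y = 354.67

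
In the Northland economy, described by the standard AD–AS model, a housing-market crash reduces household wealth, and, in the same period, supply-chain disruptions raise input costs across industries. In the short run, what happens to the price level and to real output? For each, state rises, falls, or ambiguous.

The first event is a negative demand shock: AD shifts left, which by itself pushes P down and Y down.
The second is an adverse supply shock: SRAS shifts left, which by itself pushes P up and Y down.
The two shocks push P in opposite directions, so the effect on P is ambiguous. Both shocks push Y down, so Y falls.

Price level: ambiguous; output: falls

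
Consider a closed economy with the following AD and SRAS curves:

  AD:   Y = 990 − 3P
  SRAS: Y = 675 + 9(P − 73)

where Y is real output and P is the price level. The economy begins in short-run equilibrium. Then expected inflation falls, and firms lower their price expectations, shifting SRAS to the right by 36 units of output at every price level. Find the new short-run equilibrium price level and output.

P = 78, Y = 756

This is a positive supply shock: SRAS shifts right.
New SRAS: Y = 54 + 9P.
Set AD = SRAS: 990 − 3P = 54 + 9P, so 936 = 12P and P = 78.
Y = 990 − 3·78 = 756.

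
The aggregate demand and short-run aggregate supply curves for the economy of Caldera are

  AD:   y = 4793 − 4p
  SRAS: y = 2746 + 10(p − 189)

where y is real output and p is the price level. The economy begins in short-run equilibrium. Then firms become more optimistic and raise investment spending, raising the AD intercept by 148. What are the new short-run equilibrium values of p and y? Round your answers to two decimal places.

p = 291.79, y = 3773.86

This is a positive demand shock: AD shifts right.
New AD: y = 4941 − 4p.
SRAS can be written y = 856 + 10p.
Set AD = SRAS: 4941 − 4p = 856 + 10p, so 4085 = 14p and p = 291.79.
Substituting into AD, y = 3773.86.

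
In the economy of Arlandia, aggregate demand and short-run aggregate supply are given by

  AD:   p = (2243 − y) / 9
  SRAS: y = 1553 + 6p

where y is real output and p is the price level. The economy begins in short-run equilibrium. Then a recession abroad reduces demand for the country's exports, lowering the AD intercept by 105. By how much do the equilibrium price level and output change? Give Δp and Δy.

This is a negative demand shock: AD shifts left.
New AD: y = 2138 − 9p.
Set AD = SRAS: 2138 − 9p = 1553 + 6p, so 585 = 15p and p = 39.
y = 2138 − 9·39 = 1787.
Initially p = 46, y = 1829, so Δp = -7 and Δy = -42.

Δp = -7, Δy = -42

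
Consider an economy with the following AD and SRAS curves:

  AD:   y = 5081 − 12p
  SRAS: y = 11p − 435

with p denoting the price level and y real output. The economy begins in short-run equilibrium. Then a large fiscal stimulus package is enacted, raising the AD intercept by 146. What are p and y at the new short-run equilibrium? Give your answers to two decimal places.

p = 246.17, y = 2272.91

This is a positive demand shock: AD shifts right.
New AD: y = 5227 − 12p.
Set AD = SRAS: 5227 − 12p = 11p − 435, so 5662 = 23p and p = 246.17.
Substituting into AD, y = 2272.91.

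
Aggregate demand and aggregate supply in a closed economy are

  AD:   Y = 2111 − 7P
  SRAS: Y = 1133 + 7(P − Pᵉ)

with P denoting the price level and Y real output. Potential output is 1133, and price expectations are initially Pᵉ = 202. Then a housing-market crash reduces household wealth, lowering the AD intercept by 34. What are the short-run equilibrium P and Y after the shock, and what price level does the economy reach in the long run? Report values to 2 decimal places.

AD shifts left: new AD is Y = 2077 − 7P. With Pᵉ = 202, SRAS is Y = 7P − 281.
Short run: 2077 − 7P = 7P − 281 gives 2358 = 14P, so P = 168.43 and Y = 2077 − 7P = 898.00.
Y = 898.00 is below potential 1133; expectations adjust and SRAS shifts right until Y = 1133.
Long run: on the new AD curve, 1133 = 2077 − 7P gives P = 134.86.

Short run: P = 168.43, Y = 898.00. Long run: P = 134.86.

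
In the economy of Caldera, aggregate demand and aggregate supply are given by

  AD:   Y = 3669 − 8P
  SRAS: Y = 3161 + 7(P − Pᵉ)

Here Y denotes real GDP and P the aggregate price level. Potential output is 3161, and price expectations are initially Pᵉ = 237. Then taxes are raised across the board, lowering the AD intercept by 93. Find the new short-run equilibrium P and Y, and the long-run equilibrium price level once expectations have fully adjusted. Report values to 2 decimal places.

Short run: P = 138.27, Y = 2469.87. Long run: P = 51.88.

AD shifts left: new AD is Y = 3576 − 8P. With Pᵉ = 237, SRAS is Y = 1502 + 7P.
Short run: 3576 − 8P = 1502 + 7P gives 2074 = 15P, so P = 138.27 and Y = 3576 − 8P = 2469.87.
Y = 2469.87 is below potential 3161; expectations adjust and SRAS shifts right until Y = 3161.
Long run: on the new AD curve, 3161 = 3576 − 8P gives P = 51.88.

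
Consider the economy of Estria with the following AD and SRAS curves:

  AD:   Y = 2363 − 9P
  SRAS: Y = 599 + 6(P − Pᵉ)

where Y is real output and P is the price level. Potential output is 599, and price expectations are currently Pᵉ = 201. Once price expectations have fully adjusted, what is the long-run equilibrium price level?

Long-run P = 196

Short run: with Pᵉ = 201, SRAS is Y = 6P − 607. Setting AD = SRAS gives 2970 = 15P, so P = 198 and Y = 2363 − 9·198 = 581.
Output 581 is below potential 599, so over time expected prices fall and SRAS shifts right until Y returns to 599.
Long run: Y = 599 on the AD curve gives 599 = 2363 − 9P, so P = 196.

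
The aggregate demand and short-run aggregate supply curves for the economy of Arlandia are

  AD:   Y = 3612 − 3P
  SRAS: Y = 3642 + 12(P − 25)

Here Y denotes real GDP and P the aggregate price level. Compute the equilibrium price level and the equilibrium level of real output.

Write SRAS as Y = 3642 + 12P − 300 = 3342 + 12P.
Set AD = SRAS: 3612 − 3P = 3342 + 12P, so 270 = 15P and P = 18.
Then Y = 3612 − 3·18 = 3558.

P = 18, Y = 3558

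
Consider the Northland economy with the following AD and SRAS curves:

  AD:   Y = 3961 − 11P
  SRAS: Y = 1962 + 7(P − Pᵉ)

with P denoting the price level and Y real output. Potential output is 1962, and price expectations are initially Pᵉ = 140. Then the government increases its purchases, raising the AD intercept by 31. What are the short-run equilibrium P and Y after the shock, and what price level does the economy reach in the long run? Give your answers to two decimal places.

Short run: P = 167.22, Y = 2152.56. Long run: P = 184.55.

AD shifts right: new AD is Y = 3992 − 11P. With Pᵉ = 140, SRAS is Y = 982 + 7P.
Short run: 3992 − 11P = 982 + 7P gives 3010 = 18P, so P = 167.22 and Y = 3992 − 11P = 2152.56.
Y = 2152.56 is above potential 1962; expectations adjust and SRAS shifts left until Y = 1962.
Long run: on the new AD curve, 1962 = 3992 − 11P gives P = 184.55.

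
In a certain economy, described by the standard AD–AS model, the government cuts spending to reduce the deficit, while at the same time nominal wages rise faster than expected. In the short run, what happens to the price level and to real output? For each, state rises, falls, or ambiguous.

The first event is a negative demand shock: AD shifts left, which by itself pushes P down and Y down.
The second is an adverse supply shock: SRAS shifts left, which by itself pushes P up and Y down.
The two shocks push P in opposite directions, so the effect on P is ambiguous. Both shocks push Y down, so Y falls.

Price level: ambiguous; output: falls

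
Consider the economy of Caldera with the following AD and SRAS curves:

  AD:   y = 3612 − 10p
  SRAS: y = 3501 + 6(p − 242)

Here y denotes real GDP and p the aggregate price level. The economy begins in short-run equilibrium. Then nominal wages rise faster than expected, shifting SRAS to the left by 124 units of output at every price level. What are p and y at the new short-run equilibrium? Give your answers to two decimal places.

This is a negative supply shock: SRAS shifts left.
New SRAS: y = 1925 + 6p.
Set AD = SRAS: 3612 − 10p = 1925 + 6p, so 1687 = 16p and p = 105.44.
Substituting into AD, y = 2557.63.

p = 105.44, y = 2557.63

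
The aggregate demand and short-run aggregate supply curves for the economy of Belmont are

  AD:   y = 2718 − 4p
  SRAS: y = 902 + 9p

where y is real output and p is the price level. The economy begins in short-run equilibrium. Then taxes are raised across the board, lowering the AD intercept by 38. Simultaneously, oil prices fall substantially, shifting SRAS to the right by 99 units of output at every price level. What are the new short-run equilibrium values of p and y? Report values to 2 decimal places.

p = 129.15, y = 2163.38

After both shocks: AD is y = 2680 − 4p and SRAS is y = 1001 + 9p.
Setting them equal: 1679 = 13p, so p = 129.15.
Substituting into AD, y = 2163.38.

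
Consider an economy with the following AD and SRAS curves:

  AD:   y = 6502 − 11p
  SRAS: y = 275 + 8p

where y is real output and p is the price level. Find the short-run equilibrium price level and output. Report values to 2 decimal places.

p = 327.74, y = 2896.89

Set AD = SRAS: 6502 − 11p = 275 + 8p, so 6227 = 19p and p = 327.74.
Substituting into AD, y = 6502 − 11p = 2896.89.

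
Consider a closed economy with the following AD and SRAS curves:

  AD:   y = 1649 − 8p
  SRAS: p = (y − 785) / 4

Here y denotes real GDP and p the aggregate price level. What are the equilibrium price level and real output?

Rearrange SRAS to y = 785 + 4p.
Set AD = SRAS: 1649 − 8p = 785 + 4p, so 864 = 12p and p = 72.
Then y = 1649 − 8·72 = 1073.

p = 72, y = 1073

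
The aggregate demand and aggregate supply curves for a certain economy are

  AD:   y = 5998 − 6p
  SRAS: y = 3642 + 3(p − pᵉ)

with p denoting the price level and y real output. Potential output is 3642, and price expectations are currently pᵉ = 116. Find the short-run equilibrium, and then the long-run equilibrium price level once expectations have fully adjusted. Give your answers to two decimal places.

Short run: p = 300.44, y = 4195.33. Long run: p = 392.67.

Short run: with pᵉ = 116, SRAS is y = 3294 + 3p. Setting AD = SRAS gives 2704 = 9p, so p = 300.44 and y = 5998 − 6p = 4195.33.
Output 4195.33 is above potential 3642, so over time expected prices rise and SRAS shifts left until y returns to 3642.
Long run: y = 3642 on the AD curve gives 3642 = 5998 − 6p, so p = 392.67.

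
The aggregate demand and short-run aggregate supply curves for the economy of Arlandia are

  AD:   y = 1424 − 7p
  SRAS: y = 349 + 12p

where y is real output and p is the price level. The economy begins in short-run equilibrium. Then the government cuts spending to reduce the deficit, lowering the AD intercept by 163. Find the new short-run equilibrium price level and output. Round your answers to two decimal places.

p = 48.00, y = 925.00

This is a negative demand shock: AD shifts left.
New AD: y = 1261 − 7p.
Set AD = SRAS: 1261 − 7p = 349 + 12p, so 912 = 19p and p = 48.00.
Substituting into AD, y = 925.00.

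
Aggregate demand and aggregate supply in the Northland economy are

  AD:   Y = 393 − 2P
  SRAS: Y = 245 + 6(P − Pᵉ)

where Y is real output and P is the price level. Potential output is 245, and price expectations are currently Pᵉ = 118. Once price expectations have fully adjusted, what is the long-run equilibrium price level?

Long-run P = 74

Short run: with Pᵉ = 118, SRAS is Y = 6P − 463. Setting AD = SRAS gives 856 = 8P, so P = 107 and Y = 393 − 2·107 = 179.
Output 179 is below potential 245, so over time expected prices fall and SRAS shifts right until Y returns to 245.
Long run: Y = 245 on the AD curve gives 245 = 393 − 2P, so P = 74.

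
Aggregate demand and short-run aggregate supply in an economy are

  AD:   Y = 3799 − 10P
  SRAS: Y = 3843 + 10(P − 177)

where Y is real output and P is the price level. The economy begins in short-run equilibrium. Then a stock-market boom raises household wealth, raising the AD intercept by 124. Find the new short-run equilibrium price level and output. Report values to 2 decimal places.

P = 92.50, Y = 2998.00

This is a positive demand shock: AD shifts right.
New AD: Y = 3923 − 10P.
SRAS can be written Y = 2073 + 10P.
Set AD = SRAS: 3923 − 10P = 2073 + 10P, so 1850 = 20P and P = 92.50.
Substituting into AD, Y = 2998.00.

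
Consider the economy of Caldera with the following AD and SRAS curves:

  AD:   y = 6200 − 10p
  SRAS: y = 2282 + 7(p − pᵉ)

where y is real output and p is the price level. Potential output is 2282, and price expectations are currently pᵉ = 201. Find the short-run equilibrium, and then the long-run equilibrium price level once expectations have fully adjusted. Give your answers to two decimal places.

Short run: with pᵉ = 201, SRAS is y = 875 + 7p. Setting AD = SRAS gives 5325 = 17p, so p = 313.24 and y = 6200 − 10p = 3067.65.
Output 3067.65 is above potential 2282, so over time expected prices rise and SRAS shifts left until y returns to 2282.
Long run: y = 2282 on the AD curve gives 2282 = 6200 − 10p, so p = 391.80.

Short run: p = 313.24, y = 3067.65. Long run: p = 391.80.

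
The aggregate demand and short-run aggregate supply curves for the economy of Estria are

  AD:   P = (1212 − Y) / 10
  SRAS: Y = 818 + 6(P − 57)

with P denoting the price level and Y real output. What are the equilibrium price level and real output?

P = 46, Y = 752

Write SRAS as Y = 818 + 6P − 342 = 476 + 6P.
Rearrange AD to Y = 1212 − 10P.
Set AD = SRAS: 1212 − 10P = 476 + 6P, so 736 = 16P and P = 46.
Then Y = 1212 − 10·46 = 752.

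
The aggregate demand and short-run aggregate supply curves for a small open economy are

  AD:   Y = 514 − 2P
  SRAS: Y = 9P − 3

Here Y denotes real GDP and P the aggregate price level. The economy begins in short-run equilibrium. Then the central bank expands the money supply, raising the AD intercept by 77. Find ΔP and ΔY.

This is a positive demand shock: AD shifts right.
New AD: Y = 591 − 2P.
Set AD = SRAS: 591 − 2P = 9P − 3, so 594 = 11P and P = 54.
Y = 591 − 2·54 = 483.
Initially P = 47, Y = 420, so ΔP = +7 and ΔY = +63.

ΔP = +7, ΔY = +63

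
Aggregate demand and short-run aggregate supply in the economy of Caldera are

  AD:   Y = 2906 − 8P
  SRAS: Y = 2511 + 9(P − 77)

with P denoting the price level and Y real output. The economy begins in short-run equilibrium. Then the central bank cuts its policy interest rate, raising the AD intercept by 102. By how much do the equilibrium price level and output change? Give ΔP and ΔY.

This is a positive demand shock: AD shifts right.
New AD: Y = 3008 − 8P.
SRAS can be written Y = 1818 + 9P.
Set AD = SRAS: 3008 − 8P = 1818 + 9P, so 1190 = 17P and P = 70.
Y = 3008 − 8·70 = 2448.
Initially P = 64, Y = 2394, so ΔP = +6 and ΔY = +54.

ΔP = +6, ΔY = +54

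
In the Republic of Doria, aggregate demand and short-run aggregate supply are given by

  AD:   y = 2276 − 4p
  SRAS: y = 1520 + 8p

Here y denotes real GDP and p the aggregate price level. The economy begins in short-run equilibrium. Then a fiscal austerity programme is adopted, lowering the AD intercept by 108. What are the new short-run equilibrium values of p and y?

This is a negative demand shock: AD shifts left.
New AD: y = 2168 − 4p.
Set AD = SRAS: 2168 − 4p = 1520 + 8p, so 648 = 12p and p = 54.
y = 2168 − 4·54 = 1952.

p = 54, y = 1952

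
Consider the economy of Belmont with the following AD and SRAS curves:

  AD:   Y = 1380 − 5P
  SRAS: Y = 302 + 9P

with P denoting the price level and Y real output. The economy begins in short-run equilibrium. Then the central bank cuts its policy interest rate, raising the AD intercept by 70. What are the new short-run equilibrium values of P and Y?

P = 82, Y = 1040

This is a positive demand shock: AD shifts right.
New AD: Y = 1450 − 5P.
Set AD = SRAS: 1450 − 5P = 302 + 9P, so 1148 = 14P and P = 82.
Y = 1450 − 5·82 = 1040.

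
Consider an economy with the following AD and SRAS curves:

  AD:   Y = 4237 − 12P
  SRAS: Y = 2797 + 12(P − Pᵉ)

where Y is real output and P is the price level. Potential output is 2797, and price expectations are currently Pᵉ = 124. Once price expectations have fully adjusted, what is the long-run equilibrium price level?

Long-run P = 120

Short run: with Pᵉ = 124, SRAS is Y = 1309 + 12P. Setting AD = SRAS gives 2928 = 24P, so P = 122 and Y = 4237 − 12·122 = 2773.
Output 2773 is below potential 2797, so over time expected prices fall and SRAS shifts right until Y returns to 2797.
Long run: Y = 2797 on the AD curve gives 2797 = 4237 − 12P, so P = 120.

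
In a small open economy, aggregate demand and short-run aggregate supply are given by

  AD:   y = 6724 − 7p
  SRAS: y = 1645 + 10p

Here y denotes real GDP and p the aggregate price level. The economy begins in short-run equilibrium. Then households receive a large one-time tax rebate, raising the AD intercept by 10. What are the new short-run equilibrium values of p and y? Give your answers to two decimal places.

This is a positive demand shock: AD shifts right.
New AD: y = 6734 − 7p.
Set AD = SRAS: 6734 − 7p = 1645 + 10p, so 5089 = 17p and p = 299.35.
Substituting into AD, y = 4638.53.

p = 299.35, y = 4638.53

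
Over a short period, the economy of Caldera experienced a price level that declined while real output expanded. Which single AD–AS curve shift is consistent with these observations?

SRAS shifted right

P fell and Y rose. An AD shift moves P and Y in the same direction; an SRAS shift moves them in opposite directions.
Here P and Y moved in opposite directions, so the SRAS curve shifted.
Since Y rose, SRAS shifted right.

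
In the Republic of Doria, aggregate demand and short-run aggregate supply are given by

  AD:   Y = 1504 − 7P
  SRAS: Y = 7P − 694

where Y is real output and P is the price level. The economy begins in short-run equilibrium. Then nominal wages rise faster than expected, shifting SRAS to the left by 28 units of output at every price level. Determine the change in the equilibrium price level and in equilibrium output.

This is a negative supply shock: SRAS shifts left.
New SRAS: Y = 7P − 722.
Set AD = SRAS: 1504 − 7P = 7P − 722, so 2226 = 14P and P = 159.
Y = 1504 − 7·159 = 391.
Initially P = 157, Y = 405, so ΔP = +2 and ΔY = -14.

ΔP = +2, ΔY = -14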